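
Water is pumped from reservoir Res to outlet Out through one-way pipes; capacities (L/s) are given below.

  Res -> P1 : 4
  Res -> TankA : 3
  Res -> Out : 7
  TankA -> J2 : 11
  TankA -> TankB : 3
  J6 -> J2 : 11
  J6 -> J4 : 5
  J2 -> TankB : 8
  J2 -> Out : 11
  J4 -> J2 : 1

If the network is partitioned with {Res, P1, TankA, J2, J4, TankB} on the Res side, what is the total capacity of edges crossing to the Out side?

18

Edges leaving {Res, P1, TankA, J2, J4, TankB}: Res→Out (7), J2→Out (11).
Cut capacity = 7 + 11 = 18.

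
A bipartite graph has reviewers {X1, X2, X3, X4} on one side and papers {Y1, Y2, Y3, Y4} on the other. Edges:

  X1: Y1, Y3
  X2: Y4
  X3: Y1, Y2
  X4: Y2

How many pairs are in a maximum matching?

Unit-capacity flow: source→left, listed edges, right→sink; max matching = max flow.
Augmenting path X1→Y1 (+1); matched 1.
Augmenting path X2→Y4 (+1); matched 2.
Augmenting path X3→Y2 (+1); matched 3.
Augmenting path X4→Y2→X3→Y1→X1→Y3 (+1); matched 4.
No augmenting path remains; maximum matching = 4.
König certificate: {X1, X2, X3, X4} is a vertex cover of size 4 (every listed pair touches it), so no matching can be larger.

4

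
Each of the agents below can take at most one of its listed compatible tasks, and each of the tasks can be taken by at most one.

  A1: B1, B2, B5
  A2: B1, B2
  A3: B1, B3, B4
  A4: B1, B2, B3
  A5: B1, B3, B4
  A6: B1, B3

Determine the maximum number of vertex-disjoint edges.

5

Unit-capacity flow: source→left, listed edges, right→sink; max matching = max flow.
Augmenting path A1→B1 (+1); matched 1.
Augmenting path A2→B2 (+1); matched 2.
Augmenting path A3→B3 (+1); matched 3.
Augmenting path A5→B4 (+1); matched 4.
Augmenting path A4→B1→A1→B5 (+1); matched 5.
No augmenting path remains; maximum matching = 5.
König certificate: {A1, B1, B2, B3, B4} is a vertex cover of size 5 (every listed pair touches it), so no matching can be larger.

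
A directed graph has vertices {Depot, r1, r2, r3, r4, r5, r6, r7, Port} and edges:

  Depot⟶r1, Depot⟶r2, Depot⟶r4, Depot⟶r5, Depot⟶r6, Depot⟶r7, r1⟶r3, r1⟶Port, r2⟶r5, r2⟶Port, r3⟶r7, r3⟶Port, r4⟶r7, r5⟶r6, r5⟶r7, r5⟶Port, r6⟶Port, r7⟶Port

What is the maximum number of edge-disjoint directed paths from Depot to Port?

Assign every edge capacity 1; by Menger, the answer equals the max flow.
Path Depot→r1→Port (+1); total 1.
Path Depot→r2→Port (+1); total 2.
Path Depot→r5→Port (+1); total 3.
Path Depot→r6→Port (+1); total 4.
Path Depot→r7→Port (+1); total 5.
No residual Depot→Port path; max flow = 5.
Certifying cut of size 5: {Depot→r1, Depot→r2, Depot→r5, Depot→r6, r7→Port}.

5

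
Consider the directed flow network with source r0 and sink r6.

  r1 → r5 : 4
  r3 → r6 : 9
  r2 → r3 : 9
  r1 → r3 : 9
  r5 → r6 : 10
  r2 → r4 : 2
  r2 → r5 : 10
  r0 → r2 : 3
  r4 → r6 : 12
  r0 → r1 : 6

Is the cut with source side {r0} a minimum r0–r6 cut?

Yes — it is a minimum cut (capacity 9).

Given cut capacity: 6 + 3 = 9.
Augment r0→r1→r3→r6: bottleneck 6, flow now 6.
Augment r0→r2→r3→r6: bottleneck 3, flow now 9.
No augmenting path remains; maximum flow = 9.
Cut capacity 9 equals the max flow, so it is a minimum cut.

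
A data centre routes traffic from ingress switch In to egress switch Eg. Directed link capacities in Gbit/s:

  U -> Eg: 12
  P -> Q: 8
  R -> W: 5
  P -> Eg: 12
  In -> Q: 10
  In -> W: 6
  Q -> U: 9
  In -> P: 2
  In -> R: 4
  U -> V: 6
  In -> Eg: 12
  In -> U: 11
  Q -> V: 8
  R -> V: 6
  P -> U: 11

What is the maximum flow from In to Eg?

26

Augment In→Eg: bottleneck 12, flow now 12.
Augment In→P→Eg: bottleneck 2, flow now 14.
Augment In→U→Eg: bottleneck 11, flow now 25.
Augment In→Q→U→Eg: bottleneck 1, flow now 26.
No augmenting path remains; maximum flow = 26.
In the residual graph, reachable from In: {In, Q, R, U, V, W}.
Min-cut edges: In→P (2), In→Eg (12), U→Eg (12); capacity 2 + 12 + 12 = 26.
This cut is saturated, so no flow can exceed 26.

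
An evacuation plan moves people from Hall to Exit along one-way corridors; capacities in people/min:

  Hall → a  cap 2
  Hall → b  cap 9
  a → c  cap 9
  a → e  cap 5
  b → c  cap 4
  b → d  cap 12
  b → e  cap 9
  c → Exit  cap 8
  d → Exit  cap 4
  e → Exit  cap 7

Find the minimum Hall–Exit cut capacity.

Augment Hall→a→c→Exit: bottleneck 2, flow now 2.
Augment Hall→b→c→Exit: bottleneck 4, flow now 6.
Augment Hall→b→d→Exit: bottleneck 4, flow now 10.
Augment Hall→b→e→Exit: bottleneck 1, flow now 11.
No augmenting path remains; maximum flow = 11.
By max-flow min-cut, the minimum cut capacity equals the max flow.
In the residual graph, reachable from Hall: {Hall}.
Min-cut edges: Hall→a (2), Hall→b (9); capacity 2 + 9 = 11.

11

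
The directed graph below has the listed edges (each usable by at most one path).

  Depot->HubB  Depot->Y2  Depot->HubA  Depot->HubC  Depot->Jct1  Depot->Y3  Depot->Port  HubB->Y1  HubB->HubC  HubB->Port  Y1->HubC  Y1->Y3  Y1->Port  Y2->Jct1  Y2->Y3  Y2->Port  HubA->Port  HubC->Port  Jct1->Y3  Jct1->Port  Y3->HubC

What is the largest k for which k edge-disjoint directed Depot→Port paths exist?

Assign every edge capacity 1; by Menger, the answer equals the max flow.
Path Depot→Port (+1); total 1.
Path Depot→HubB→Port (+1); total 2.
Path Depot→Y2→Port (+1); total 3.
Path Depot→HubA→Port (+1); total 4.
Path Depot→HubC→Port (+1); total 5.
Path Depot→Jct1→Port (+1); total 6.
No residual Depot→Port path; max flow = 6.
Certifying cut of size 6: {Depot→HubA, Depot→HubB, Depot→Jct1, Depot→Port, Depot→Y2, HubC→Port}.

6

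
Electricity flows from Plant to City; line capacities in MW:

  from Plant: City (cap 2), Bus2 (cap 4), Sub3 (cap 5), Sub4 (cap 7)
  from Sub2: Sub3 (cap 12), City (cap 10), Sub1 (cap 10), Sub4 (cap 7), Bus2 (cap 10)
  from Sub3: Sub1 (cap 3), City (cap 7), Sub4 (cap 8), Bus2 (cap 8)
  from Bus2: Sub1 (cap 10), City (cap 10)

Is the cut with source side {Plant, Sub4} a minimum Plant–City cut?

Given cut capacity: 5 + 4 + 2 = 11.
Augment Plant→City: bottleneck 2, flow now 2.
Augment Plant→Sub3→City: bottleneck 5, flow now 7.
Augment Plant→Bus2→City: bottleneck 4, flow now 11.
No augmenting path remains; maximum flow = 11.
Cut capacity 11 equals the max flow, so it is a minimum cut.

Yes — it is a minimum cut (capacity 11).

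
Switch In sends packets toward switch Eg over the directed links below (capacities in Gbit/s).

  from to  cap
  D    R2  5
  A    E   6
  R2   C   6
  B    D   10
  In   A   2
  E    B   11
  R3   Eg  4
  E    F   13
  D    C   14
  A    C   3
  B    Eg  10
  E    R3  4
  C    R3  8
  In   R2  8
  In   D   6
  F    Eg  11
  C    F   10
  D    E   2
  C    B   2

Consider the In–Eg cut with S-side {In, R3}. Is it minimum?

No — its capacity is 20, but the minimum cut has capacity 14.

Given cut capacity: 2 + 8 + 6 + 4 = 20.
Augment In→A→E→F→Eg: bottleneck 2, flow now 2.
Augment In→R2→C→F→Eg: bottleneck 6, flow now 8.
Augment In→D→E→F→Eg: bottleneck 2, flow now 10.
Augment In→D→C→F→Eg: bottleneck 1, flow now 11.
Augment In→D→C→B→Eg: bottleneck 2, flow now 13.
Augment In→D→C→R3→Eg: bottleneck 1, flow now 14.
No augmenting path remains; maximum flow = 14.
In the residual graph, reachable from In: {In, R2}.
Min-cut edges: In→A (2), In→D (6), R2→C (6); capacity 2 + 6 + 6 = 14.
Cut capacity 20 exceeds the max flow 14, so it is not minimum.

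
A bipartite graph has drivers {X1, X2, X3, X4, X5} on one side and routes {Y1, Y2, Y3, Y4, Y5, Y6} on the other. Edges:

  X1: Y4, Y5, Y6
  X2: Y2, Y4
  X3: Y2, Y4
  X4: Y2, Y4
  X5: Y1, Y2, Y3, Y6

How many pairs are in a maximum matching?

Unit-capacity flow: source→left, listed edges, right→sink; max matching = max flow.
Augmenting path X1→Y4 (+1); matched 1.
Augmenting path X2→Y2 (+1); matched 2.
Augmenting path X5→Y1 (+1); matched 3.
Augmenting path X3→Y4→X1→Y5 (+1); matched 4.
No augmenting path remains; maximum matching = 4.
König certificate: {X1, X5, Y2, Y4} is a vertex cover of size 4 (every listed pair touches it), so no matching can be larger.

4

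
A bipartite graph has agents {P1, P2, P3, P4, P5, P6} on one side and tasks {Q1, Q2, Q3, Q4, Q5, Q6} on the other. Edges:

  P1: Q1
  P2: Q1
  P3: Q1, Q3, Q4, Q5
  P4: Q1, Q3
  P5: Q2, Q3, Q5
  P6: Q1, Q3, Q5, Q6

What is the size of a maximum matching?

5

Unit-capacity flow: source→left, listed edges, right→sink; max matching = max flow.
Augmenting path P1→Q1 (+1); matched 1.
Augmenting path P3→Q3 (+1); matched 2.
Augmenting path P5→Q2 (+1); matched 3.
Augmenting path P6→Q5 (+1); matched 4.
Augmenting path P4→Q3→P3→Q4 (+1); matched 5.
No augmenting path remains; maximum matching = 5.
König certificate: {P3, P4, P5, P6, Q1} is a vertex cover of size 5 (every listed pair touches it), so no matching can be larger.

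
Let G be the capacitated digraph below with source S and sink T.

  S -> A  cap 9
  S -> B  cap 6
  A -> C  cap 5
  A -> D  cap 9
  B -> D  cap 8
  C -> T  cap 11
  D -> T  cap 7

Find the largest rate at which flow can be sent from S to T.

12

Augment S→A→C→T: bottleneck 5, flow now 5.
Augment S→A→D→T: bottleneck 4, flow now 9.
Augment S→B→D→T: bottleneck 3, flow now 12.
No augmenting path remains; maximum flow = 12.
In the residual graph, reachable from S: {S, A, B, D}.
Min-cut edges: A→C (5), D→T (7); capacity 5 + 7 = 12.
This cut is saturated, so no flow can exceed 12.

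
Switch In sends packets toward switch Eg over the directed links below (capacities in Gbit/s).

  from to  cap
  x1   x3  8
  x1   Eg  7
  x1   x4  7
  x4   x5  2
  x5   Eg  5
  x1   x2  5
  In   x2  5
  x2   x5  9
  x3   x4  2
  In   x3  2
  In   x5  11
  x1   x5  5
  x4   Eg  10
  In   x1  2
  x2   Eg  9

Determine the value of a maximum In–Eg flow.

Augment In→x1→Eg: bottleneck 2, flow now 2.
Augment In→x2→Eg: bottleneck 5, flow now 7.
Augment In→x5→Eg: bottleneck 5, flow now 12.
Augment In→x3→x4→Eg: bottleneck 2, flow now 14.
No augmenting path remains; maximum flow = 14.
In the residual graph, reachable from In: {In, x5}.
Min-cut edges: In→x1 (2), In→x2 (5), In→x3 (2), x5→Eg (5); capacity 2 + 5 + 2 + 5 = 14.
This cut is saturated, so no flow can exceed 14.

14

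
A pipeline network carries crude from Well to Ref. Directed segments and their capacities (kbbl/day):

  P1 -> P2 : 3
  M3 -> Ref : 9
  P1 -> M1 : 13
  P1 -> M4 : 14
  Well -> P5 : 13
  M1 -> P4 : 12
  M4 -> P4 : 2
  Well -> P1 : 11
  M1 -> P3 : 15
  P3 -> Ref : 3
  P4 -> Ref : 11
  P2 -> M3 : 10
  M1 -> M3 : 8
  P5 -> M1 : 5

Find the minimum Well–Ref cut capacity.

16

Augment Well→P5→M1→P4→Ref: bottleneck 5, flow now 5.
Augment Well→P1→P2→M3→Ref: bottleneck 3, flow now 8.
Augment Well→P1→M4→P4→Ref: bottleneck 2, flow now 10.
Augment Well→P1→M1→P4→Ref: bottleneck 4, flow now 14.
Augment Well→P1→M1→M3→Ref: bottleneck 2, flow now 16.
No augmenting path remains; maximum flow = 16.
By max-flow min-cut, the minimum cut capacity equals the max flow.
In the residual graph, reachable from Well: {Well, P5}.
Min-cut edges: Well→P1 (11), P5→M1 (5); capacity 11 + 5 = 16.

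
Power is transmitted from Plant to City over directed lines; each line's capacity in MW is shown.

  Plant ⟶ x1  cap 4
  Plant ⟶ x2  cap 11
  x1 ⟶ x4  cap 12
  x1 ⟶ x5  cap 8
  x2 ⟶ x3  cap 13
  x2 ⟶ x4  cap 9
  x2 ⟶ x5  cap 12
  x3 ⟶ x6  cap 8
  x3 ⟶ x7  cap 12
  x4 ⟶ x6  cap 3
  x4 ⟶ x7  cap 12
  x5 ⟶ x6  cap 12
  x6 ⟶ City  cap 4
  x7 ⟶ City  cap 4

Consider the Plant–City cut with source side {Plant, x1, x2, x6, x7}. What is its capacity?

62

Edges leaving {Plant, x1, x2, x6, x7}: x1→x4 (12), x1→x5 (8), x2→x3 (13), x2→x4 (9), x2→x5 (12), x6→City (4), x7→City (4).
Cut capacity = 12 + 8 + 13 + 9 + 12 + 4 + 4 = 62.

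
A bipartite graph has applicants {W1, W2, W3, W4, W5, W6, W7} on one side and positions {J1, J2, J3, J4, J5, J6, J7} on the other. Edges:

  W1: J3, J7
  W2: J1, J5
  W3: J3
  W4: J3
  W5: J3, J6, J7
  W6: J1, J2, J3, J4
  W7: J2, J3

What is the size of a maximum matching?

6

Unit-capacity flow: source→left, listed edges, right→sink; max matching = max flow.
Augmenting path W1→J3 (+1); matched 1.
Augmenting path W2→J1 (+1); matched 2.
Augmenting path W5→J6 (+1); matched 3.
Augmenting path W6→J2 (+1); matched 4.
Augmenting path W3→J3→W1→J7 (+1); matched 5.
Augmenting path W7→J2→W6→J4 (+1); matched 6.
No augmenting path remains; maximum matching = 6.
König certificate: {W1, W2, W5, W6, W7, J3} is a vertex cover of size 6 (every listed pair touches it), so no matching can be larger.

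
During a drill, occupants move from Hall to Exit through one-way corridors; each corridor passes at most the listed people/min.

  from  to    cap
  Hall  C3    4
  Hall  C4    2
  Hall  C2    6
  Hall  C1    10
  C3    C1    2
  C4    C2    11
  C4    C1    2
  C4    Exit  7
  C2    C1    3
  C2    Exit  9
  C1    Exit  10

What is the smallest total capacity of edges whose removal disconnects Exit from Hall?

18

Augment Hall→C4→Exit: bottleneck 2, flow now 2.
Augment Hall→C2→Exit: bottleneck 6, flow now 8.
Augment Hall→C1→Exit: bottleneck 10, flow now 18.
No augmenting path remains; maximum flow = 18.
By max-flow min-cut, the minimum cut capacity equals the max flow.
In the residual graph, reachable from Hall: {Hall, C3, C1}.
Min-cut edges: Hall→C4 (2), Hall→C2 (6), C1→Exit (10); capacity 2 + 6 + 10 = 18.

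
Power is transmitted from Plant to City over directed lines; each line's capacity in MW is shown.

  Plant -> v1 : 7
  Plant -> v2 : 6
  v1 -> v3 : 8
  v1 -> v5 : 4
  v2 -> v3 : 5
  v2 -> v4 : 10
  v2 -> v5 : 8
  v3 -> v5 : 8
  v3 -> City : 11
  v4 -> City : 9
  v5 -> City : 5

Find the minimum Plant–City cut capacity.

13

Augment Plant→v1→v3→City: bottleneck 7, flow now 7.
Augment Plant→v2→v3→City: bottleneck 4, flow now 11.
Augment Plant→v2→v4→City: bottleneck 2, flow now 13.
No augmenting path remains; maximum flow = 13.
By max-flow min-cut, the minimum cut capacity equals the max flow.
In the residual graph, reachable from Plant: {Plant}.
Min-cut edges: Plant→v1 (7), Plant→v2 (6); capacity 7 + 6 = 13.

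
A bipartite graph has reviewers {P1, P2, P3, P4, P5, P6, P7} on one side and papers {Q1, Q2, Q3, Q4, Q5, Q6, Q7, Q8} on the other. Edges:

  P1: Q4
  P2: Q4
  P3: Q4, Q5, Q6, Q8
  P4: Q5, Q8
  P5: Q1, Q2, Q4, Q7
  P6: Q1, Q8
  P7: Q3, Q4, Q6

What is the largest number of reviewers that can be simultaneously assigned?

6

Unit-capacity flow: source→left, listed edges, right→sink; max matching = max flow.
Augmenting path P1→Q4 (+1); matched 1.
Augmenting path P3→Q5 (+1); matched 2.
Augmenting path P4→Q8 (+1); matched 3.
Augmenting path P5→Q1 (+1); matched 4.
Augmenting path P7→Q3 (+1); matched 5.
Augmenting path P6→Q1→P5→Q2 (+1); matched 6.
No augmenting path remains; maximum matching = 6.
König certificate: {P3, P4, P5, P6, P7, Q4} is a vertex cover of size 6 (every listed pair touches it), so no matching can be larger.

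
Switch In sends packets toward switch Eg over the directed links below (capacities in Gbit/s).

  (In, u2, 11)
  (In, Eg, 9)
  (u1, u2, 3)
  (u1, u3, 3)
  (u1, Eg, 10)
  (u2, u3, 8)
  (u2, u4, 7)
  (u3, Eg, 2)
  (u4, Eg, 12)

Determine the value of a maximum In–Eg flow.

Augment In→Eg: bottleneck 9, flow now 9.
Augment In→u2→u3→Eg: bottleneck 2, flow now 11.
Augment In→u2→u4→Eg: bottleneck 7, flow now 18.
No augmenting path remains; maximum flow = 18.
In the residual graph, reachable from In: {In, u2, u3}.
Min-cut edges: In→Eg (9), u2→u4 (7), u3→Eg (2); capacity 9 + 7 + 2 = 18.
This cut is saturated, so no flow can exceed 18.

18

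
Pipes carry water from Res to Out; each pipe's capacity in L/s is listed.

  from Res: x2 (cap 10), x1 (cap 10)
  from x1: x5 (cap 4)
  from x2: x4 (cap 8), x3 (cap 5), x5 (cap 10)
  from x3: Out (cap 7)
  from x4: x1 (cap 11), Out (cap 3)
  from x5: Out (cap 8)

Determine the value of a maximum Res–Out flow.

14

Augment Res→x1→x5→Out: bottleneck 4, flow now 4.
Augment Res→x2→x3→Out: bottleneck 5, flow now 9.
Augment Res→x2→x4→Out: bottleneck 3, flow now 12.
Augment Res→x2→x5→Out: bottleneck 2, flow now 14.
No augmenting path remains; maximum flow = 14.
In the residual graph, reachable from Res: {Res, x1}.
Min-cut edges: Res→x2 (10), x1→x5 (4); capacity 10 + 4 = 14.
This cut is saturated, so no flow can exceed 14.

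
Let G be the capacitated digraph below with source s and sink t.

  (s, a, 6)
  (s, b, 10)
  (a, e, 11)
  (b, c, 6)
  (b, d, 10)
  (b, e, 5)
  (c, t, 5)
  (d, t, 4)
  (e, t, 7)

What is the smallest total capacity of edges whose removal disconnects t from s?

16

Augment s→a→e→t: bottleneck 6, flow now 6.
Augment s→b→c→t: bottleneck 5, flow now 11.
Augment s→b→d→t: bottleneck 4, flow now 15.
Augment s→b→e→t: bottleneck 1, flow now 16.
No augmenting path remains; maximum flow = 16.
By max-flow min-cut, the minimum cut capacity equals the max flow.
In the residual graph, reachable from s: {s}.
Min-cut edges: s→a (6), s→b (10); capacity 6 + 10 = 16.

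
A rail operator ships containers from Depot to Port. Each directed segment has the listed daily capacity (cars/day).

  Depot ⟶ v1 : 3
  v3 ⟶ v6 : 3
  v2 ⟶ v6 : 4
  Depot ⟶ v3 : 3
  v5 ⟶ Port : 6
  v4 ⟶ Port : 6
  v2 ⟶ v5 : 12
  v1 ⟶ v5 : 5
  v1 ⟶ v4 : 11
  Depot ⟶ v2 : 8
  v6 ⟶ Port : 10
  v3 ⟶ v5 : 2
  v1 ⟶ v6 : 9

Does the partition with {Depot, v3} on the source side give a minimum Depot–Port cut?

Given cut capacity: 3 + 8 + 2 + 3 = 16.
Augment Depot→v1→v4→Port: bottleneck 3, flow now 3.
Augment Depot→v2→v5→Port: bottleneck 6, flow now 9.
Augment Depot→v2→v6→Port: bottleneck 2, flow now 11.
Augment Depot→v3→v6→Port: bottleneck 3, flow now 14.
No augmenting path remains; maximum flow = 14.
In the residual graph, reachable from Depot: {Depot}.
Min-cut edges: Depot→v1 (3), Depot→v2 (8), Depot→v3 (3); capacity 3 + 8 + 3 = 14.
Cut capacity 16 exceeds the max flow 14, so it is not minimum.

No — its capacity is 16, but the minimum cut has capacity 14.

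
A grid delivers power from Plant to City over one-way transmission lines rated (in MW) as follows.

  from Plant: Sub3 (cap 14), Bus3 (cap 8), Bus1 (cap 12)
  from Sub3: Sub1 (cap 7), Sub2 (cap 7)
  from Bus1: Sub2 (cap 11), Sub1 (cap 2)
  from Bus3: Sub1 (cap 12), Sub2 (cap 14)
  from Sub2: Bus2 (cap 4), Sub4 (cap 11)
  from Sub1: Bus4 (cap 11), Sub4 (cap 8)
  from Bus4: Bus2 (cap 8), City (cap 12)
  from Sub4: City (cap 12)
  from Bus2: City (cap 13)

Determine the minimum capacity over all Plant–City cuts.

Augment Plant→Sub3→Sub2→Sub4→City: bottleneck 7, flow now 7.
Augment Plant→Sub3→Sub1→Bus4→City: bottleneck 7, flow now 14.
Augment Plant→Bus1→Sub2→Sub4→City: bottleneck 4, flow now 18.
Augment Plant→Bus1→Sub2→Bus2→City: bottleneck 4, flow now 22.
Augment Plant→Bus1→Sub1→Bus4→City: bottleneck 2, flow now 24.
Augment Plant→Bus3→Sub1→Bus4→City: bottleneck 2, flow now 26.
Augment Plant→Bus3→Sub1→Sub4→City: bottleneck 1, flow now 27.
No augmenting path remains; maximum flow = 27.
By max-flow min-cut, the minimum cut capacity equals the max flow.
In the residual graph, reachable from Plant: {Plant, Sub3, Bus1, Bus3, Sub2, Sub1, Sub4}.
Min-cut edges: Sub2→Bus2 (4), Sub1→Bus4 (11), Sub4→City (12); capacity 4 + 11 + 12 = 27.

27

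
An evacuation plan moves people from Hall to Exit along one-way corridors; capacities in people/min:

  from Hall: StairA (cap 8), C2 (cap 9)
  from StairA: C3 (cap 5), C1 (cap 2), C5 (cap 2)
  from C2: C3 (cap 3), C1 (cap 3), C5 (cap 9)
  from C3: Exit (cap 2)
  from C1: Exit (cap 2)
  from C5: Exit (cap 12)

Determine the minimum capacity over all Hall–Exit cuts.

15

Augment Hall→StairA→C3→Exit: bottleneck 2, flow now 2.
Augment Hall→StairA→C1→Exit: bottleneck 2, flow now 4.
Augment Hall→StairA→C5→Exit: bottleneck 2, flow now 6.
Augment Hall→C2→C5→Exit: bottleneck 9, flow now 15.
No augmenting path remains; maximum flow = 15.
By max-flow min-cut, the minimum cut capacity equals the max flow.
In the residual graph, reachable from Hall: {Hall, StairA, C3}.
Min-cut edges: Hall→C2 (9), StairA→C1 (2), StairA→C5 (2), C3→Exit (2); capacity 9 + 2 + 2 + 2 = 15.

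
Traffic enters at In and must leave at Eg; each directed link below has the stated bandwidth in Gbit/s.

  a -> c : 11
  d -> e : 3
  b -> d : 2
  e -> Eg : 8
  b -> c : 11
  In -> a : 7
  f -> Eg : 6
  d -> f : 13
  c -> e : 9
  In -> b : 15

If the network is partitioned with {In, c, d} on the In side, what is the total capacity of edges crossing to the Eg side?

Edges leaving {In, c, d}: In→a (7), In→b (15), c→e (9), d→e (3), d→f (13).
Cut capacity = 7 + 15 + 9 + 3 + 13 = 47.

47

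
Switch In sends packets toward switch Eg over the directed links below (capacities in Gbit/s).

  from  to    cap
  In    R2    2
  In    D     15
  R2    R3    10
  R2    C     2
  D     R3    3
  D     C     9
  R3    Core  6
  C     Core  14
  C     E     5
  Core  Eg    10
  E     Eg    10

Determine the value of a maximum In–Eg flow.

Augment In→R2→R3→Core→Eg: bottleneck 2, flow now 2.
Augment In→D→R3→Core→Eg: bottleneck 3, flow now 5.
Augment In→D→C→Core→Eg: bottleneck 5, flow now 10.
Augment In→D→C→E→Eg: bottleneck 4, flow now 14.
No augmenting path remains; maximum flow = 14.
In the residual graph, reachable from In: {In, D}.
Min-cut edges: In→R2 (2), D→R3 (3), D→C (9); capacity 2 + 3 + 9 = 14.
This cut is saturated, so no flow can exceed 14.

14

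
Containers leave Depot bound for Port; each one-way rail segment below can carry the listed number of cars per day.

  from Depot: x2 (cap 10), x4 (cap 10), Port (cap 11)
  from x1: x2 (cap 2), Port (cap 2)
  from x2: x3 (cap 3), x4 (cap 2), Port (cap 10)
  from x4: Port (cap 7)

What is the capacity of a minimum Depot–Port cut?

Augment Depot→Port: bottleneck 11, flow now 11.
Augment Depot→x2→Port: bottleneck 10, flow now 21.
Augment Depot→x4→Port: bottleneck 7, flow now 28.
No augmenting path remains; maximum flow = 28.
By max-flow min-cut, the minimum cut capacity equals the max flow.
In the residual graph, reachable from Depot: {Depot, x4}.
Min-cut edges: Depot→x2 (10), Depot→Port (11), x4→Port (7); capacity 10 + 11 + 7 = 28.

28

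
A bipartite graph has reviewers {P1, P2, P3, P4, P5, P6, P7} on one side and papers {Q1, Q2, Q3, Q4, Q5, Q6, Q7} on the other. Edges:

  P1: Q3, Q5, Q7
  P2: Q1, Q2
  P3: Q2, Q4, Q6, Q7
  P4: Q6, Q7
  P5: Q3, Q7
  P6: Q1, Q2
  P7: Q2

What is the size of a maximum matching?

6

Unit-capacity flow: source→left, listed edges, right→sink; max matching = max flow.
Augmenting path P1→Q3 (+1); matched 1.
Augmenting path P2→Q1 (+1); matched 2.
Augmenting path P3→Q2 (+1); matched 3.
Augmenting path P4→Q6 (+1); matched 4.
Augmenting path P5→Q7 (+1); matched 5.
Augmenting path P6→Q2→P3→Q4 (+1); matched 6.
No augmenting path remains; maximum matching = 6.
König certificate: {P1, P3, P4, P5, Q1, Q2} is a vertex cover of size 6 (every listed pair touches it), so no matching can be larger.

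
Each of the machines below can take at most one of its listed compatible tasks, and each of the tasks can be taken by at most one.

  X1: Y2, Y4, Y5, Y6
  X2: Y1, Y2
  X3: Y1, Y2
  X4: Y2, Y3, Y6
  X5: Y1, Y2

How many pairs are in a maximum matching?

4

Unit-capacity flow: source→left, listed edges, right→sink; max matching = max flow.
Augmenting path X1→Y2 (+1); matched 1.
Augmenting path X2→Y1 (+1); matched 2.
Augmenting path X4→Y3 (+1); matched 3.
Augmenting path X3→Y2→X1→Y4 (+1); matched 4.
No augmenting path remains; maximum matching = 4.
König certificate: {X1, X4, Y1, Y2} is a vertex cover of size 4 (every listed pair touches it), so no matching can be larger.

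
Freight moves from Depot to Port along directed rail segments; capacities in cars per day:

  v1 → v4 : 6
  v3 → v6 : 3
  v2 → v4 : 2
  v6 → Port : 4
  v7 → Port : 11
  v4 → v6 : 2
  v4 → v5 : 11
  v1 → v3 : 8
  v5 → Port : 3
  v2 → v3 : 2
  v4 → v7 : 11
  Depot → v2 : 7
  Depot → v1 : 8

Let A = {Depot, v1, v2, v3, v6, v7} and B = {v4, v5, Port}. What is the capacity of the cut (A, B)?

Edges leaving {Depot, v1, v2, v3, v6, v7}: v1→v4 (6), v2→v4 (2), v6→Port (4), v7→Port (11).
Cut capacity = 6 + 2 + 4 + 11 = 23.

23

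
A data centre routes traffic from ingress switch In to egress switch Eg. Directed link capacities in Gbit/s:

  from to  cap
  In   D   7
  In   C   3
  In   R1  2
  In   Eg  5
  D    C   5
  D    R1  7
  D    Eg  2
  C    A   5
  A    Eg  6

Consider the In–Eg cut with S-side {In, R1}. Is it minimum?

No — its capacity is 15, but the minimum cut has capacity 12.

Given cut capacity: 7 + 3 + 5 = 15.
Augment In→Eg: bottleneck 5, flow now 5.
Augment In→D→Eg: bottleneck 2, flow now 7.
Augment In→C→A→Eg: bottleneck 3, flow now 10.
Augment In→D→C→A→Eg: bottleneck 2, flow now 12.
No augmenting path remains; maximum flow = 12.
In the residual graph, reachable from In: {In, D, C, R1}.
Min-cut edges: In→Eg (5), D→Eg (2), C→A (5); capacity 5 + 2 + 5 = 12.
Cut capacity 15 exceeds the max flow 12, so it is not minimum.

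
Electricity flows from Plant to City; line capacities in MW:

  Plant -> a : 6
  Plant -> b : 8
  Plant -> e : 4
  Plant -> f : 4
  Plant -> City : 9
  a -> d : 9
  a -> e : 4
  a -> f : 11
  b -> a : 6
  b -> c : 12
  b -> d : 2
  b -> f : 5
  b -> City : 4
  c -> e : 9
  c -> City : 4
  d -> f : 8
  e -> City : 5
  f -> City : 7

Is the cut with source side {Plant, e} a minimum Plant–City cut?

No — its capacity is 32, but the minimum cut has capacity 29.

Given cut capacity: 6 + 8 + 4 + 9 + 5 = 32.
Augment Plant→City: bottleneck 9, flow now 9.
Augment Plant→b→City: bottleneck 4, flow now 13.
Augment Plant→e→City: bottleneck 4, flow now 17.
Augment Plant→f→City: bottleneck 4, flow now 21.
Augment Plant→a→e→City: bottleneck 1, flow now 22.
Augment Plant→a→f→City: bottleneck 3, flow now 25.
Augment Plant→b→c→City: bottleneck 4, flow now 29.
No augmenting path remains; maximum flow = 29.
In the residual graph, reachable from Plant: {Plant, a, d, e, f}.
Min-cut edges: Plant→b (8), Plant→City (9), e→City (5), f→City (7); capacity 8 + 9 + 5 + 7 = 29.
Cut capacity 32 exceeds the max flow 29, so it is not minimum.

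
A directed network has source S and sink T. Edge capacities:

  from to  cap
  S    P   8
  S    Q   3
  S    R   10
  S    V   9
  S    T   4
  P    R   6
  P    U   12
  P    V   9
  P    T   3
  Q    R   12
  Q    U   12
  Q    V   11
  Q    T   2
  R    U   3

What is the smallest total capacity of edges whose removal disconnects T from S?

Augment S→T: bottleneck 4, flow now 4.
Augment S→P→T: bottleneck 3, flow now 7.
Augment S→Q→T: bottleneck 2, flow now 9.
No augmenting path remains; maximum flow = 9.
By max-flow min-cut, the minimum cut capacity equals the max flow.
In the residual graph, reachable from S: {S, P, Q, R, U, V}.
Min-cut edges: S→T (4), P→T (3), Q→T (2); capacity 4 + 3 + 2 = 9.

9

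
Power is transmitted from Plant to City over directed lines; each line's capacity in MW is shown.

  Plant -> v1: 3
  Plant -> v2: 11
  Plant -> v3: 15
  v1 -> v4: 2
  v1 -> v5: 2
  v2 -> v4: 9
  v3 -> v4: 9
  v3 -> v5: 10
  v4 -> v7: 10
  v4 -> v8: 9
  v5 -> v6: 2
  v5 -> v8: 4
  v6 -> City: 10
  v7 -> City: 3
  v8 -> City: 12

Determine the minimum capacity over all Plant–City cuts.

17

Augment Plant→v1→v4→v7→City: bottleneck 2, flow now 2.
Augment Plant→v1→v5→v6→City: bottleneck 1, flow now 3.
Augment Plant→v2→v4→v7→City: bottleneck 1, flow now 4.
Augment Plant→v2→v4→v8→City: bottleneck 8, flow now 12.
Augment Plant→v3→v4→v8→City: bottleneck 1, flow now 13.
Augment Plant→v3→v5→v6→City: bottleneck 1, flow now 14.
Augment Plant→v3→v5→v8→City: bottleneck 3, flow now 17.
No augmenting path remains; maximum flow = 17.
By max-flow min-cut, the minimum cut capacity equals the max flow.
In the residual graph, reachable from Plant: {Plant, v1, v2, v3, v4, v5, v7, v8}.
Min-cut edges: v5→v6 (2), v7→City (3), v8→City (12); capacity 2 + 3 + 12 = 17.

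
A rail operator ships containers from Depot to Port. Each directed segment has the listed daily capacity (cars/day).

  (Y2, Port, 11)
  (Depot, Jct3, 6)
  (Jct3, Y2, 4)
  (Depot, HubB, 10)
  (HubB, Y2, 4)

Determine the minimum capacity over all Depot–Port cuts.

8

Augment Depot→HubB→Y2→Port: bottleneck 4, flow now 4.
Augment Depot→Jct3→Y2→Port: bottleneck 4, flow now 8.
No augmenting path remains; maximum flow = 8.
By max-flow min-cut, the minimum cut capacity equals the max flow.
In the residual graph, reachable from Depot: {Depot, HubB, Jct3}.
Min-cut edges: HubB→Y2 (4), Jct3→Y2 (4); capacity 4 + 4 = 8.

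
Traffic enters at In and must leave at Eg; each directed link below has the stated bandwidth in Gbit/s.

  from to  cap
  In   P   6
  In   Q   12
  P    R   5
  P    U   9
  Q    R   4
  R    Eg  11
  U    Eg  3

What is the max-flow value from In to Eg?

10

Augment In→P→R→Eg: bottleneck 5, flow now 5.
Augment In→P→U→Eg: bottleneck 1, flow now 6.
Augment In→Q→R→Eg: bottleneck 4, flow now 10.
No augmenting path remains; maximum flow = 10.
In the residual graph, reachable from In: {In, Q}.
Min-cut edges: In→P (6), Q→R (4); capacity 6 + 4 = 10.
This cut is saturated, so no flow can exceed 10.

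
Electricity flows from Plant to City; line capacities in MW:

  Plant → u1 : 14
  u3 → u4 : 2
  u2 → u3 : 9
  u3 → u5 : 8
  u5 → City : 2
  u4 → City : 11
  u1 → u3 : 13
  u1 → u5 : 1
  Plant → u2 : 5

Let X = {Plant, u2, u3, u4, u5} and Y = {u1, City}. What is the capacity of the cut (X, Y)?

27

Edges leaving {Plant, u2, u3, u4, u5}: Plant→u1 (14), u4→City (11), u5→City (2).
Cut capacity = 14 + 11 + 2 = 27.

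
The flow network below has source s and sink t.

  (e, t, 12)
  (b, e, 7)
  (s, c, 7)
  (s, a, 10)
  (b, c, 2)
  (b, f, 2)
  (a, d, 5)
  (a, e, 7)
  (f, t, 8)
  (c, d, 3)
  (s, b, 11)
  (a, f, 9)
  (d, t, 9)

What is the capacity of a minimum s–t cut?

Augment s→a→d→t: bottleneck 5, flow now 5.
Augment s→a→e→t: bottleneck 5, flow now 10.
Augment s→b→e→t: bottleneck 7, flow now 17.
Augment s→b→f→t: bottleneck 2, flow now 19.
Augment s→c→d→t: bottleneck 3, flow now 22.
No augmenting path remains; maximum flow = 22.
By max-flow min-cut, the minimum cut capacity equals the max flow.
In the residual graph, reachable from s: {s, b, c}.
Min-cut edges: s→a (10), b→e (7), b→f (2), c→d (3); capacity 10 + 7 + 2 + 3 = 22.

22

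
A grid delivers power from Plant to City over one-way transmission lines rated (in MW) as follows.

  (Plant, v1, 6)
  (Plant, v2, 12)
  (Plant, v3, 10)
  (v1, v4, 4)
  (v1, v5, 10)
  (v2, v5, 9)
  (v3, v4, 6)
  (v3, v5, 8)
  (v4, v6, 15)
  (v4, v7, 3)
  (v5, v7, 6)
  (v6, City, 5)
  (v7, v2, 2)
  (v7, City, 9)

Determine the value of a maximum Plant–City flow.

Augment Plant→v1→v4→v6→City: bottleneck 4, flow now 4.
Augment Plant→v1→v5→v7→City: bottleneck 2, flow now 6.
Augment Plant→v2→v5→v7→City: bottleneck 4, flow now 10.
Augment Plant→v3→v4→v6→City: bottleneck 1, flow now 11.
Augment Plant→v3→v4→v7→City: bottleneck 3, flow now 14.
No augmenting path remains; maximum flow = 14.
In the residual graph, reachable from Plant: {Plant, v1, v2, v3, v4, v5, v6}.
Min-cut edges: v4→v7 (3), v5→v7 (6), v6→City (5); capacity 3 + 6 + 5 = 14.
This cut is saturated, so no flow can exceed 14.

14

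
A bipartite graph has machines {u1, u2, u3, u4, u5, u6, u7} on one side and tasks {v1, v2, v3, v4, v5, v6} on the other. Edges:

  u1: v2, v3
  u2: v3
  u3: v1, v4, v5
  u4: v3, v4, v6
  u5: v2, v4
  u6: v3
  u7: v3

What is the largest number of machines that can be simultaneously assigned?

Unit-capacity flow: source→left, listed edges, right→sink; max matching = max flow.
Augmenting path u1→v2 (+1); matched 1.
Augmenting path u2→v3 (+1); matched 2.
Augmenting path u3→v1 (+1); matched 3.
Augmenting path u4→v4 (+1); matched 4.
Augmenting path u5→v4→u4→v6 (+1); matched 5.
No augmenting path remains; maximum matching = 5.
König certificate: {u1, u3, u4, u5, v3} is a vertex cover of size 5 (every listed pair touches it), so no matching can be larger.

5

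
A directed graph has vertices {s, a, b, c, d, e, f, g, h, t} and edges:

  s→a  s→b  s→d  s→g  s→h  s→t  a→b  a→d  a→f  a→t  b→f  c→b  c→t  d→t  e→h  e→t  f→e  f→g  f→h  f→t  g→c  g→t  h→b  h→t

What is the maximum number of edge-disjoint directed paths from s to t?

Assign every edge capacity 1; by Menger, the answer equals the max flow.
Path s→t (+1); total 1.
Path s→a→t (+1); total 2.
Path s→d→t (+1); total 3.
Path s→g→t (+1); total 4.
Path s→h→t (+1); total 5.
Path s→b→f→t (+1); total 6.
No residual s→t path; max flow = 6.
Certifying cut of size 6: {s→a, s→b, s→d, s→g, s→h, s→t}.

6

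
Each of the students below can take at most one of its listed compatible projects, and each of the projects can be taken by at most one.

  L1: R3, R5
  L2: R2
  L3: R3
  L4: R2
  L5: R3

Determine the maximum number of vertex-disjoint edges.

3

Unit-capacity flow: source→left, listed edges, right→sink; max matching = max flow.
Augmenting path L1→R3 (+1); matched 1.
Augmenting path L2→R2 (+1); matched 2.
Augmenting path L3→R3→L1→R5 (+1); matched 3.
No augmenting path remains; maximum matching = 3.
König certificate: {L1, R2, R3} is a vertex cover of size 3 (every listed pair touches it), so no matching can be larger.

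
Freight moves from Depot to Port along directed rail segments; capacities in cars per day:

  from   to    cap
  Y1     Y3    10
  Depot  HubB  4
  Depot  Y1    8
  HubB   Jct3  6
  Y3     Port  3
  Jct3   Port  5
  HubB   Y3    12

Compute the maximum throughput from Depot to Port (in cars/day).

7

Augment Depot→HubB→Y3→Port: bottleneck 3, flow now 3.
Augment Depot→HubB→Jct3→Port: bottleneck 1, flow now 4.
Augment Depot→Y1→Y3→HubB→Jct3→Port: bottleneck 3, flow now 7. (uses reverse residual edge)
No augmenting path remains; maximum flow = 7.
In the residual graph, reachable from Depot: {Depot, Y1, Y3}.
Min-cut edges: Depot→HubB (4), Y3→Port (3); capacity 4 + 3 = 7.
This cut is saturated, so no flow can exceed 7.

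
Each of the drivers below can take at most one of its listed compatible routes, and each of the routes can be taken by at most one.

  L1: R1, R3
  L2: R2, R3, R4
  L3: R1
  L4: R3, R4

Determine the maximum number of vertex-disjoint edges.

4

Unit-capacity flow: source→left, listed edges, right→sink; max matching = max flow.
Augmenting path L1→R1 (+1); matched 1.
Augmenting path L2→R2 (+1); matched 2.
Augmenting path L4→R3 (+1); matched 3.
Augmenting path L3→R1→L1→R3→L4→R4 (+1); matched 4.
No augmenting path remains; maximum matching = 4.
König certificate: {L1, L2, L3, L4} is a vertex cover of size 4 (every listed pair touches it), so no matching can be larger.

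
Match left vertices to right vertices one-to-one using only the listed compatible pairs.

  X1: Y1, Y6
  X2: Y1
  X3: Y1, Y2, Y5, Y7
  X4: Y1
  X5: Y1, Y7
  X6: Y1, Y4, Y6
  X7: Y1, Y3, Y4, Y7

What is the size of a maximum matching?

6

Unit-capacity flow: source→left, listed edges, right→sink; max matching = max flow.
Augmenting path X1→Y1 (+1); matched 1.
Augmenting path X3→Y2 (+1); matched 2.
Augmenting path X5→Y7 (+1); matched 3.
Augmenting path X6→Y4 (+1); matched 4.
Augmenting path X7→Y3 (+1); matched 5.
Augmenting path X2→Y1→X1→Y6 (+1); matched 6.
No augmenting path remains; maximum matching = 6.
König certificate: {X1, X3, X5, X6, X7, Y1} is a vertex cover of size 6 (every listed pair touches it), so no matching can be larger.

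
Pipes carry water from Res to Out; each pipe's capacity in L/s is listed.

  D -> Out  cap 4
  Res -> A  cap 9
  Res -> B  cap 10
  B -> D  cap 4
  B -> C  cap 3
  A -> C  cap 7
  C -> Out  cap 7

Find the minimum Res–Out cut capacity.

Augment Res→A→C→Out: bottleneck 7, flow now 7.
Augment Res→B→D→Out: bottleneck 4, flow now 11.
No augmenting path remains; maximum flow = 11.
By max-flow min-cut, the minimum cut capacity equals the max flow.
In the residual graph, reachable from Res: {Res, A, B, C}.
Min-cut edges: B→D (4), C→Out (7); capacity 4 + 7 = 11.

11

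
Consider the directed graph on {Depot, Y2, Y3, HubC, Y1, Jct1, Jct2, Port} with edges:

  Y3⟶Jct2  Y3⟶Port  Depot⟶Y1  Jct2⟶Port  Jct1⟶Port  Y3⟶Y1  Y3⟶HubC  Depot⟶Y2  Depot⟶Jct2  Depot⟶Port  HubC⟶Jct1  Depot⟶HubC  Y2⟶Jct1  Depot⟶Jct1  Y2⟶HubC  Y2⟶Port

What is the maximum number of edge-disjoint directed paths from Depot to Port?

Assign every edge capacity 1; by Menger, the answer equals the max flow.
Path Depot→Port (+1); total 1.
Path Depot→Y2→Port (+1); total 2.
Path Depot→Jct1→Port (+1); total 3.
Path Depot→Jct2→Port (+1); total 4.
No residual Depot→Port path; max flow = 4.
Certifying cut of size 4: {Depot→Jct2, Depot→Port, Depot→Y2, Jct1→Port}.

4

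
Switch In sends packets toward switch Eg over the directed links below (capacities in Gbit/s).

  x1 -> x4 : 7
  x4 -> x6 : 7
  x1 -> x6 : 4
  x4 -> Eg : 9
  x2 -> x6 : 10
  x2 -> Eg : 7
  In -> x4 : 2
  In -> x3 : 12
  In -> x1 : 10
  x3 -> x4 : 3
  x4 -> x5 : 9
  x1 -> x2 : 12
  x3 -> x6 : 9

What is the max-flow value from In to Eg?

15

Augment In→x4→Eg: bottleneck 2, flow now 2.
Augment In→x1→x2→Eg: bottleneck 7, flow now 9.
Augment In→x1→x4→Eg: bottleneck 3, flow now 12.
Augment In→x3→x4→Eg: bottleneck 3, flow now 15.
No augmenting path remains; maximum flow = 15.
In the residual graph, reachable from In: {In, x3, x6}.
Min-cut edges: In→x1 (10), In→x4 (2), x3→x4 (3); capacity 10 + 2 + 3 = 15.
This cut is saturated, so no flow can exceed 15.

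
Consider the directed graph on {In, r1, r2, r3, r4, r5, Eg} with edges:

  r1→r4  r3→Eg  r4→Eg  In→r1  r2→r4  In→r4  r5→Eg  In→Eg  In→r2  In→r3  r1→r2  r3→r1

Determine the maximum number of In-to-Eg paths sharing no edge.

Assign every edge capacity 1; by Menger, the answer equals the max flow.
Path In→Eg (+1); total 1.
Path In→r3→Eg (+1); total 2.
Path In→r4→Eg (+1); total 3.
No residual In→Eg path; max flow = 3.
Certifying cut of size 3: {In→Eg, In→r3, r4→Eg}.

3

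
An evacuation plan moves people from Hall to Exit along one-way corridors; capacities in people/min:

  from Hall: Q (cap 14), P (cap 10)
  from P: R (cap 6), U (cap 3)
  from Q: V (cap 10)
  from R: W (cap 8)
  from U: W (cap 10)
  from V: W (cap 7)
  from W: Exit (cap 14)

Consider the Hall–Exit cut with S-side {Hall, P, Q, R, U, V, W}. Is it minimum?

Yes — it is a minimum cut (capacity 14).

Given cut capacity: 14 = 14.
Augment Hall→P→R→W→Exit: bottleneck 6, flow now 6.
Augment Hall→P→U→W→Exit: bottleneck 3, flow now 9.
Augment Hall→Q→V→W→Exit: bottleneck 5, flow now 14.
No augmenting path remains; maximum flow = 14.
Cut capacity 14 equals the max flow, so it is a minimum cut.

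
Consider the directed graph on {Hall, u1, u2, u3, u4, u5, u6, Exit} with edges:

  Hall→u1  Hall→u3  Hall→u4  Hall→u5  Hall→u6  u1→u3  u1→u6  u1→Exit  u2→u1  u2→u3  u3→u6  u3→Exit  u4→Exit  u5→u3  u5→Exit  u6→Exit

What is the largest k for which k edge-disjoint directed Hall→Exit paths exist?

Assign every edge capacity 1; by Menger, the answer equals the max flow.
Path Hall→u1→Exit (+1); total 1.
Path Hall→u3→Exit (+1); total 2.
Path Hall→u4→Exit (+1); total 3.
Path Hall→u5→Exit (+1); total 4.
Path Hall→u6→Exit (+1); total 5.
No residual Hall→Exit path; max flow = 5.
Certifying cut of size 5: {Hall→u1, Hall→u3, Hall→u4, Hall→u5, Hall→u6}.

5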